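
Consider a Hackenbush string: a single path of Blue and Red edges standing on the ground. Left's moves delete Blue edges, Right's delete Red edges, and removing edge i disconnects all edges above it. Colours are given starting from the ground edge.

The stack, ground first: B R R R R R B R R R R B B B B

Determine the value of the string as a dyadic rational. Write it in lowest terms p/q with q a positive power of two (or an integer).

543/16384

Build value(s[:k]) for k = 1..15, string s = B R R R R R B R R R R B B B B.
1 of 15 · B · max L 0 · min R +∞ → 1
2 of 15 · BR · max L 0 · min R 1 → 1/2
3 of 15 · BRR · max L 0 · min R 1/2 → 1/4
4 of 15 · BRRR · max L 0 · min R 1/4 → 1/8
5 of 15 · BRRRR · max L 0 · min R 1/8 → 1/16
6 of 15 · BRRRRR · max L 0 · min R 1/16 → 1/32
7 of 15 · BRRRRRB · max L 1/32 · min R 1/16 → 3/64
8 of 15 · BRRRRRBR · max L 1/32 · min R 3/64 → 5/128
9 of 15 · BRRRRRBRR · max L 1/32 · min R 5/128 → 9/256
10 of 15 · BRRRRRBRRR · max L 1/32 · min R 9/256 → 17/512
11 of 15 · BRRRRRBRRRR · max L 1/32 · min R 17/512 → 33/1024
12 of 15 · BRRRRRBRRRRB · max L 33/1024 · min R 17/512 → 67/2048
13 of 15 · BRRRRRBRRRRBB · max L 67/2048 · min R 17/512 → 135/4096
14 of 15 · BRRRRRBRRRRBBB · max L 135/4096 · min R 17/512 → 271/8192
15 of 15 · BRRRRRBRRRRBBBB · max L 271/8192 · min R 17/512 → 543/16384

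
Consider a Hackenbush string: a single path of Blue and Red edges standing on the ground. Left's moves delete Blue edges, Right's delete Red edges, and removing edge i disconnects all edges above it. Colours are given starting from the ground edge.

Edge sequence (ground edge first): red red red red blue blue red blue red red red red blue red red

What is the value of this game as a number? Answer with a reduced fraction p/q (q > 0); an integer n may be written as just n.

value(r) = {  | 0 } -> -1
value(rr) = {  | -1, 0 } -> -2
value(rrr) = {  | -2, -1, 0 } -> -3
value(rrrr) = {  | -3, -2, -1, 0 } -> -4
value(rrrrb) = { -4 | -3, -2, -1, 0 } -> -7/2
value(rrrrbb) = { -4, -7/2 | -3, -2, -1, 0 } -> -13/4
value(rrrrbbr) = { -4, -7/2 | -13/4, -3, -2, -1, 0 } -> -27/8
value(rrrrbbrb) = { -4, -7/2, -27/8 | -13/4, -3, -2, -1, 0 } -> -53/16
value(rrrrbbrbr) = { -4, -7/2, -27/8 | -53/16, -13/4, -3, -2, -1, 0 } -> -107/32
value(rrrrbbrbrr) = { -4, -7/2, -27/8 | -107/32, -53/16, -13/4, -3, -2, -1, 0 } -> -215/64
value(rrrrbbrbrrr) = { -4, -7/2, -27/8 | -215/64, -107/32, -53/16, -13/4, -3, -2, -1, 0 } -> -431/128
value(rrrrbbrbrrrr) = { -4, -7/2, -27/8 | -431/128, -215/64, -107/32, -53/16, -13/4, -3, -2, -1, 0 } -> -863/256
value(rrrrbbrbrrrrb) = { -4, -7/2, -27/8, -863/256 | -431/128, -215/64, -107/32, -53/16, -13/4, -3, -2, -1, 0 } -> -1725/512
value(rrrrbbrbrrrrbr) = { -4, -7/2, -27/8, -863/256 | -1725/512, -431/128, -215/64, -107/32, -53/16, -13/4, -3, -2, -1, 0 } -> -3451/1024
value(rrrrbbrbrrrrbrr) = { -4, -7/2, -27/8, -863/256 | -3451/1024, -1725/512, -431/128, -215/64, -107/32, -53/16, -13/4, -3, -2, -1, 0 } -> -6903/2048

-6903/2048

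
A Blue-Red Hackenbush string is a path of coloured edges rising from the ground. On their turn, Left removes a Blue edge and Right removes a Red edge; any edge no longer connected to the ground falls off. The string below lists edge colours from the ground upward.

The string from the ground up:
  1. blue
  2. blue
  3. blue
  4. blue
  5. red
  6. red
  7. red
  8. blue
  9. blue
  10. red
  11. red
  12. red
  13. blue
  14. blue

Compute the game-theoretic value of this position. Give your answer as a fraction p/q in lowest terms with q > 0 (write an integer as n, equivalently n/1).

3271/1024

b: Left { 0 }, Right { — } -> simplest 1
bb: Left { 0, 1 }, Right { — } -> simplest 2
bbb: Left { 0, 1, 2 }, Right { — } -> simplest 3
bbbb: Left { 0, 1, 2, 3 }, Right { — } -> simplest 4
bbbbr: Left { 0, 1, 2, 3 }, Right { 4 } -> simplest 7/2
bbbbrr: Left { 0, 1, 2, 3 }, Right { 7/2, 4 } -> simplest 13/4
bbbbrrr: Left { 0, 1, 2, 3 }, Right { 13/4, 7/2, 4 } -> simplest 25/8
bbbbrrrb: Left { 0, 1, 2, 3, 25/8 }, Right { 13/4, 7/2, 4 } -> simplest 51/16
bbbbrrrbb: Left { 0, 1, 2, 3, 25/8, 51/16 }, Right { 13/4, 7/2, 4 } -> simplest 103/32
bbbbrrrbbr: Left { 0, 1, 2, 3, 25/8, 51/16 }, Right { 103/32, 13/4, 7/2, 4 } -> simplest 205/64
bbbbrrrbbrr: Left { 0, 1, 2, 3, 25/8, 51/16 }, Right { 205/64, 103/32, 13/4, 7/2, 4 } -> simplest 409/128
bbbbrrrbbrrr: Left { 0, 1, 2, 3, 25/8, 51/16 }, Right { 409/128, 205/64, 103/32, 13/4, 7/2, 4 } -> simplest 817/256
bbbbrrrbbrrrb: Left { 0, 1, 2, 3, 25/8, 51/16, 817/256 }, Right { 409/128, 205/64, 103/32, 13/4, 7/2, 4 } -> simplest 1635/512
bbbbrrrbbrrrbb: Left { 0, 1, 2, 3, 25/8, 51/16, 817/256, 1635/512 }, Right { 409/128, 205/64, 103/32, 13/4, 7/2, 4 } -> simplest 3271/1024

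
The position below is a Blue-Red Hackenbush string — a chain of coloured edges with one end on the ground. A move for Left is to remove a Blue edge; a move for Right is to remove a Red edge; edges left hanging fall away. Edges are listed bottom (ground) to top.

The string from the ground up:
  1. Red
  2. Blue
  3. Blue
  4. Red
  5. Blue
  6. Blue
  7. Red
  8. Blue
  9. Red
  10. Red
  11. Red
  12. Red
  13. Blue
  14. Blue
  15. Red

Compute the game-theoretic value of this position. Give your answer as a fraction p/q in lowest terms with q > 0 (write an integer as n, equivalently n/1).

1 of 15 · R · max L −∞ · min R 0 → -1
2 of 15 · RB · max L -1 · min R 0 → -1/2
3 of 15 · RBB · max L -1/2 · min R 0 → -1/4
4 of 15 · RBBR · max L -1/2 · min R -1/4 → -3/8
5 of 15 · RBBRB · max L -3/8 · min R -1/4 → -5/16
6 of 15 · RBBRBB · max L -5/16 · min R -1/4 → -9/32
7 of 15 · RBBRBBR · max L -5/16 · min R -9/32 → -19/64
8 of 15 · RBBRBBRB · max L -19/64 · min R -9/32 → -37/128
9 of 15 · RBBRBBRBR · max L -19/64 · min R -37/128 → -75/256
10 of 15 · RBBRBBRBRR · max L -19/64 · min R -75/256 → -151/512
11 of 15 · RBBRBBRBRRR · max L -19/64 · min R -151/512 → -303/1024
12 of 15 · RBBRBBRBRRRR · max L -19/64 · min R -303/1024 → -607/2048
13 of 15 · RBBRBBRBRRRRB · max L -607/2048 · min R -303/1024 → -1213/4096
14 of 15 · RBBRBBRBRRRRBB · max L -1213/4096 · min R -303/1024 → -2425/8192
15 of 15 · RBBRBBRBRRRRBBR · max L -1213/4096 · min R -2425/8192 → -4851/16384

-4851/16384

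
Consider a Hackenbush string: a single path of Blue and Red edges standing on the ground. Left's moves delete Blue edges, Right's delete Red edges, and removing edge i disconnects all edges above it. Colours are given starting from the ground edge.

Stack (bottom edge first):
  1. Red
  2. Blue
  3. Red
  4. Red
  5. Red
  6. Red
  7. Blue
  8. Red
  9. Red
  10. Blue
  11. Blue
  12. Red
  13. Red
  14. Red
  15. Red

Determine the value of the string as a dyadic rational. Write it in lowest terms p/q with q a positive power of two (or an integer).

-15775/16384

1 of 15 · R · max L −∞ · min R 0 ⇒ -1
2 of 15 · RB · max L -1 · min R 0 ⇒ -1/2
3 of 15 · RBR · max L -1 · min R -1/2 ⇒ -3/4
4 of 15 · RBRR · max L -1 · min R -3/4 ⇒ -7/8
5 of 15 · RBRRR · max L -1 · min R -7/8 ⇒ -15/16
6 of 15 · RBRRRR · max L -1 · min R -15/16 ⇒ -31/32
7 of 15 · RBRRRRB · max L -31/32 · min R -15/16 ⇒ -61/64
8 of 15 · RBRRRRBR · max L -31/32 · min R -61/64 ⇒ -123/128
9 of 15 · RBRRRRBRR · max L -31/32 · min R -123/128 ⇒ -247/256
10 of 15 · RBRRRRBRRB · max L -247/256 · min R -123/128 ⇒ -493/512
11 of 15 · RBRRRRBRRBB · max L -493/512 · min R -123/128 ⇒ -985/1024
12 of 15 · RBRRRRBRRBBR · max L -493/512 · min R -985/1024 ⇒ -1971/2048
13 of 15 · RBRRRRBRRBBRR · max L -493/512 · min R -1971/2048 ⇒ -3943/4096
14 of 15 · RBRRRRBRRBBRRR · max L -493/512 · min R -3943/4096 ⇒ -7887/8192
15 of 15 · RBRRRRBRRBBRRRR · max L -493/512 · min R -7887/8192 ⇒ -15775/16384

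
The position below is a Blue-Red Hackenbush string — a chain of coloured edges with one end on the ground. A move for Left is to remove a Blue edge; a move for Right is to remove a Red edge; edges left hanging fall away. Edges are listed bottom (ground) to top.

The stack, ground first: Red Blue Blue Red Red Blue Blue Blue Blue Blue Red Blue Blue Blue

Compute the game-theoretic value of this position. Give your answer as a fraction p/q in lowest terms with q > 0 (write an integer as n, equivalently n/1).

-3089/8192

g_1 [R]  L=[(no moves)]  R=[0]  = -1
g_2 [RB]  L=[-1]  R=[0]  = -1/2
g_3 [RBB]  L=[-1, -1/2]  R=[0]  = -1/4
g_4 [RBBR]  L=[-1, -1/2]  R=[-1/4, 0]  = -3/8
g_5 [RBBRR]  L=[-1, -1/2]  R=[-3/8, -1/4, 0]  = -7/16
g_6 [RBBRRB]  L=[-1, -1/2, -7/16]  R=[-3/8, -1/4, 0]  = -13/32
g_7 [RBBRRBB]  L=[-1, -1/2, -7/16, -13/32]  R=[-3/8, -1/4, 0]  = -25/64
g_8 [RBBRRBBB]  L=[-1, -1/2, -7/16, -13/32, -25/64]  R=[-3/8, -1/4, 0]  = -49/128
g_9 [RBBRRBBBB]  L=[-1, -1/2, -7/16, -13/32, -25/64, -49/128]  R=[-3/8, -1/4, 0]  = -97/256
g_10 [RBBRRBBBBB]  L=[-1, -1/2, -7/16, -13/32, -25/64, -49/128, -97/256]  R=[-3/8, -1/4, 0]  = -193/512
g_11 [RBBRRBBBBBR]  L=[-1, -1/2, -7/16, -13/32, -25/64, -49/128, -97/256]  R=[-193/512, -3/8, -1/4, 0]  = -387/1024
g_12 [RBBRRBBBBBRB]  L=[-1, -1/2, -7/16, -13/32, -25/64, -49/128, -97/256, -387/1024]  R=[-193/512, -3/8, -1/4, 0]  = -773/2048
g_13 [RBBRRBBBBBRBB]  L=[-1, -1/2, -7/16, -13/32, -25/64, -49/128, -97/256, -387/1024, -773/2048]  R=[-193/512, -3/8, -1/4, 0]  = -1545/4096
g_14 [RBBRRBBBBBRBBB]  L=[-1, -1/2, -7/16, -13/32, -25/64, -49/128, -97/256, -387/1024, -773/2048, -1545/4096]  R=[-193/512, -3/8, -1/4, 0]  = -3089/8192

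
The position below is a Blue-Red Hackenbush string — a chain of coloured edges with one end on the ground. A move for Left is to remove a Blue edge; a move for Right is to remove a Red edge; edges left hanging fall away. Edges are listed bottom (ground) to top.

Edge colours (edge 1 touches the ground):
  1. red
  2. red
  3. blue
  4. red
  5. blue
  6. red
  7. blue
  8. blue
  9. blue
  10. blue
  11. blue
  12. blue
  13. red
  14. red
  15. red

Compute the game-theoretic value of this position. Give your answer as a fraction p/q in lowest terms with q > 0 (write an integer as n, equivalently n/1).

-13327/8192

v(r) = { (no moves) | 0 } ⇒ -1
v(rr) = { (no moves) | -1; 0 } ⇒ -2
v(rrb) = { -2 | -1; 0 } ⇒ -3/2
v(rrbr) = { -2 | -3/2; -1; 0 } ⇒ -7/4
v(rrbrb) = { -2; -7/4 | -3/2; -1; 0 } ⇒ -13/8
v(rrbrbr) = { -2; -7/4 | -13/8; -3/2; -1; 0 } ⇒ -27/16
v(rrbrbrb) = { -2; -7/4; -27/16 | -13/8; -3/2; -1; 0 } ⇒ -53/32
v(rrbrbrbb) = { -2; -7/4; -27/16; -53/32 | -13/8; -3/2; -1; 0 } ⇒ -105/64
v(rrbrbrbbb) = { -2; -7/4; -27/16; -53/32; -105/64 | -13/8; -3/2; -1; 0 } ⇒ -209/128
v(rrbrbrbbbb) = { -2; -7/4; -27/16; -53/32; -105/64; -209/128 | -13/8; -3/2; -1; 0 } ⇒ -417/256
v(rrbrbrbbbbb) = { -2; -7/4; -27/16; -53/32; -105/64; -209/128; -417/256 | -13/8; -3/2; -1; 0 } ⇒ -833/512
v(rrbrbrbbbbbb) = { -2; -7/4; -27/16; -53/32; -105/64; -209/128; -417/256; -833/512 | -13/8; -3/2; -1; 0 } ⇒ -1665/1024
v(rrbrbrbbbbbbr) = { -2; -7/4; -27/16; -53/32; -105/64; -209/128; -417/256; -833/512 | -1665/1024; -13/8; -3/2; -1; 0 } ⇒ -3331/2048
v(rrbrbrbbbbbbrr) = { -2; -7/4; -27/16; -53/32; -105/64; -209/128; -417/256; -833/512 | -3331/2048; -1665/1024; -13/8; -3/2; -1; 0 } ⇒ -6663/4096
v(rrbrbrbbbbbbrrr) = { -2; -7/4; -27/16; -53/32; -105/64; -209/128; -417/256; -833/512 | -6663/4096; -3331/2048; -1665/1024; -13/8; -3/2; -1; 0 } ⇒ -13327/8192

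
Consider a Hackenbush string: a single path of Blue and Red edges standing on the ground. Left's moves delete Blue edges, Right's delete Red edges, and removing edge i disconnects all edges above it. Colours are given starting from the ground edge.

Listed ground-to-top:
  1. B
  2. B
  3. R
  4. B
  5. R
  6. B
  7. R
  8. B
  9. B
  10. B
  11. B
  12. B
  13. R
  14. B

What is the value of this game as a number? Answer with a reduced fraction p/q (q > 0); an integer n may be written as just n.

6907/4096

B: Left { 0 }, Right { ∅ } gives simplest 1
BB: Left { 0; 1 }, Right { ∅ } gives simplest 2
BBR: Left { 0; 1 }, Right { 2 } gives simplest 3/2
BBRB: Left { 0; 1; 3/2 }, Right { 2 } gives simplest 7/4
BBRBR: Left { 0; 1; 3/2 }, Right { 7/4; 2 } gives simplest 13/8
BBRBRB: Left { 0; 1; 3/2; 13/8 }, Right { 7/4; 2 } gives simplest 27/16
BBRBRBR: Left { 0; 1; 3/2; 13/8 }, Right { 27/16; 7/4; 2 } gives simplest 53/32
BBRBRBRB: Left { 0; 1; 3/2; 13/8; 53/32 }, Right { 27/16; 7/4; 2 } gives simplest 107/64
BBRBRBRBB: Left { 0; 1; 3/2; 13/8; 53/32; 107/64 }, Right { 27/16; 7/4; 2 } gives simplest 215/128
BBRBRBRBBB: Left { 0; 1; 3/2; 13/8; 53/32; 107/64; 215/128 }, Right { 27/16; 7/4; 2 } gives simplest 431/256
BBRBRBRBBBB: Left { 0; 1; 3/2; 13/8; 53/32; 107/64; 215/128; 431/256 }, Right { 27/16; 7/4; 2 } gives simplest 863/512
BBRBRBRBBBBB: Left { 0; 1; 3/2; 13/8; 53/32; 107/64; 215/128; 431/256; 863/512 }, Right { 27/16; 7/4; 2 } gives simplest 1727/1024
BBRBRBRBBBBBR: Left { 0; 1; 3/2; 13/8; 53/32; 107/64; 215/128; 431/256; 863/512 }, Right { 1727/1024; 27/16; 7/4; 2 } gives simplest 3453/2048
BBRBRBRBBBBBRB: Left { 0; 1; 3/2; 13/8; 53/32; 107/64; 215/128; 431/256; 863/512; 3453/2048 }, Right { 1727/1024; 27/16; 7/4; 2 } gives simplest 6907/4096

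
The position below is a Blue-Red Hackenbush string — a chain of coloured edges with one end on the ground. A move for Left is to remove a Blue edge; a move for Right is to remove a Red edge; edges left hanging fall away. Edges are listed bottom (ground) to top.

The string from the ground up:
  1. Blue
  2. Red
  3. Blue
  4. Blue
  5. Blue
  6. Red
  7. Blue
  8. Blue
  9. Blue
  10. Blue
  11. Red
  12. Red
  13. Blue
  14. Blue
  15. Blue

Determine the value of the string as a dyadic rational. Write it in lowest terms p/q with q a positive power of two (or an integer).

Recurse on prefixes of the 15-edge string Blue Red Blue Blue Blue Red Blue Blue Blue Blue Red Red Blue Blue Blue:
v_1 [B]  L=[0]  R=[(no moves)]  ⇒ 1
v_2 [BR]  L=[0]  R=[1]  ⇒ 1/2
v_3 [BRB]  L=[0; 1/2]  R=[1]  ⇒ 3/4
v_4 [BRBB]  L=[0; 1/2; 3/4]  R=[1]  ⇒ 7/8
v_5 [BRBBB]  L=[0; 1/2; 3/4; 7/8]  R=[1]  ⇒ 15/16
v_6 [BRBBBR]  L=[0; 1/2; 3/4; 7/8]  R=[15/16; 1]  ⇒ 29/32
v_7 [BRBBBRB]  L=[0; 1/2; 3/4; 7/8; 29/32]  R=[15/16; 1]  ⇒ 59/64
v_8 [BRBBBRBB]  L=[0; 1/2; 3/4; 7/8; 29/32; 59/64]  R=[15/16; 1]  ⇒ 119/128
v_9 [BRBBBRBBB]  L=[0; 1/2; 3/4; 7/8; 29/32; 59/64; 119/128]  R=[15/16; 1]  ⇒ 239/256
v_10 [BRBBBRBBBB]  L=[0; 1/2; 3/4; 7/8; 29/32; 59/64; 119/128; 239/256]  R=[15/16; 1]  ⇒ 479/512
v_11 [BRBBBRBBBBR]  L=[0; 1/2; 3/4; 7/8; 29/32; 59/64; 119/128; 239/256]  R=[479/512; 15/16; 1]  ⇒ 957/1024
v_12 [BRBBBRBBBBRR]  L=[0; 1/2; 3/4; 7/8; 29/32; 59/64; 119/128; 239/256]  R=[957/1024; 479/512; 15/16; 1]  ⇒ 1913/2048
v_13 [BRBBBRBBBBRRB]  L=[0; 1/2; 3/4; 7/8; 29/32; 59/64; 119/128; 239/256; 1913/2048]  R=[957/1024; 479/512; 15/16; 1]  ⇒ 3827/4096
v_14 [BRBBBRBBBBRRBB]  L=[0; 1/2; 3/4; 7/8; 29/32; 59/64; 119/128; 239/256; 1913/2048; 3827/4096]  R=[957/1024; 479/512; 15/16; 1]  ⇒ 7655/8192
v_15 [BRBBBRBBBBRRBBB]  L=[0; 1/2; 3/4; 7/8; 29/32; 59/64; 119/128; 239/256; 1913/2048; 3827/4096; 7655/8192]  R=[957/1024; 479/512; 15/16; 1]  ⇒ 15311/16384

15311/16384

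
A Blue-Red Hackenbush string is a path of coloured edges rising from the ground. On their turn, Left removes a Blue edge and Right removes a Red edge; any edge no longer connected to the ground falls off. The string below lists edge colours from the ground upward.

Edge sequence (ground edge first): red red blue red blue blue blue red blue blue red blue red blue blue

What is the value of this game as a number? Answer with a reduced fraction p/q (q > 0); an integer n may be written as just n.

-12585/8192

G(r) = { — | 0 } gives -1
G(rr) = { — | -1; 0 } gives -2
G(rrb) = { -2 | -1; 0 } gives -3/2
G(rrbr) = { -2 | -3/2; -1; 0 } gives -7/4
G(rrbrb) = { -2; -7/4 | -3/2; -1; 0 } gives -13/8
G(rrbrbb) = { -2; -7/4; -13/8 | -3/2; -1; 0 } gives -25/16
G(rrbrbbb) = { -2; -7/4; -13/8; -25/16 | -3/2; -1; 0 } gives -49/32
G(rrbrbbbr) = { -2; -7/4; -13/8; -25/16 | -49/32; -3/2; -1; 0 } gives -99/64
G(rrbrbbbrb) = { -2; -7/4; -13/8; -25/16; -99/64 | -49/32; -3/2; -1; 0 } gives -197/128
G(rrbrbbbrbb) = { -2; -7/4; -13/8; -25/16; -99/64; -197/128 | -49/32; -3/2; -1; 0 } gives -393/256
G(rrbrbbbrbbr) = { -2; -7/4; -13/8; -25/16; -99/64; -197/128 | -393/256; -49/32; -3/2; -1; 0 } gives -787/512
G(rrbrbbbrbbrb) = { -2; -7/4; -13/8; -25/16; -99/64; -197/128; -787/512 | -393/256; -49/32; -3/2; -1; 0 } gives -1573/1024
G(rrbrbbbrbbrbr) = { -2; -7/4; -13/8; -25/16; -99/64; -197/128; -787/512 | -1573/1024; -393/256; -49/32; -3/2; -1; 0 } gives -3147/2048
G(rrbrbbbrbbrbrb) = { -2; -7/4; -13/8; -25/16; -99/64; -197/128; -787/512; -3147/2048 | -1573/1024; -393/256; -49/32; -3/2; -1; 0 } gives -6293/4096
G(rrbrbbbrbbrbrbb) = { -2; -7/4; -13/8; -25/16; -99/64; -197/128; -787/512; -3147/2048; -6293/4096 | -1573/1024; -393/256; -49/32; -3/2; -1; 0 } gives -12585/8192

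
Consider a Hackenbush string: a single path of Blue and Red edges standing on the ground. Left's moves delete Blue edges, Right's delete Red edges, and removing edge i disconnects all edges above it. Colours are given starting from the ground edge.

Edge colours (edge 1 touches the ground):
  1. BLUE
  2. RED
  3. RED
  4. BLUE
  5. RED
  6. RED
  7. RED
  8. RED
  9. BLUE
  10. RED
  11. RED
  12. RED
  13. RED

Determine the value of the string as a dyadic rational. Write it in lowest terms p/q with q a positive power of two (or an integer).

Recurse on prefixes of the 13-edge string BLUE RED RED BLUE RED RED RED RED BLUE RED RED RED RED:
B: Left { 0 }, Right { · } — simplest 1
BR: Left { 0 }, Right { 1 } — simplest 1/2
BRR: Left { 0 }, Right { 1/2; 1 } — simplest 1/4
BRRB: Left { 0; 1/4 }, Right { 1/2; 1 } — simplest 3/8
BRRBR: Left { 0; 1/4 }, Right { 3/8; 1/2; 1 } — simplest 5/16
BRRBRR: Left { 0; 1/4 }, Right { 5/16; 3/8; 1/2; 1 } — simplest 9/32
BRRBRRR: Left { 0; 1/4 }, Right { 9/32; 5/16; 3/8; 1/2; 1 } — simplest 17/64
BRRBRRRR: Left { 0; 1/4 }, Right { 17/64; 9/32; 5/16; 3/8; 1/2; 1 } — simplest 33/128
BRRBRRRRB: Left { 0; 1/4; 33/128 }, Right { 17/64; 9/32; 5/16; 3/8; 1/2; 1 } — simplest 67/256
BRRBRRRRBR: Left { 0; 1/4; 33/128 }, Right { 67/256; 17/64; 9/32; 5/16; 3/8; 1/2; 1 } — simplest 133/512
BRRBRRRRBRR: Left { 0; 1/4; 33/128 }, Right { 133/512; 67/256; 17/64; 9/32; 5/16; 3/8; 1/2; 1 } — simplest 265/1024
BRRBRRRRBRRR: Left { 0; 1/4; 33/128 }, Right { 265/1024; 133/512; 67/256; 17/64; 9/32; 5/16; 3/8; 1/2; 1 } — simplest 529/2048
BRRBRRRRBRRRR: Left { 0; 1/4; 33/128 }, Right { 529/2048; 265/1024; 133/512; 67/256; 17/64; 9/32; 5/16; 3/8; 1/2; 1 } — simplest 1057/4096

1057/4096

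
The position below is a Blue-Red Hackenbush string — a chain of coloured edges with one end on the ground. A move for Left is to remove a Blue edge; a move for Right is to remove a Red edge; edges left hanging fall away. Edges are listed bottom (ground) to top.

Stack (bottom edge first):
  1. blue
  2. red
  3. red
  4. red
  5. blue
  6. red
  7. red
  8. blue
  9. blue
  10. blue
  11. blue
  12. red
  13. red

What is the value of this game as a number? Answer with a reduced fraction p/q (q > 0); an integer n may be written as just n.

Build g(s[:k]) for k = 1..13, string s = blue red red red blue red red blue blue blue blue red red.
1 of 13 · b · max L 0 · min R +∞ = 1
2 of 13 · br · max L 0 · min R 1 = 1/2
3 of 13 · brr · max L 0 · min R 1/2 = 1/4
4 of 13 · brrr · max L 0 · min R 1/4 = 1/8
5 of 13 · brrrb · max L 1/8 · min R 1/4 = 3/16
6 of 13 · brrrbr · max L 1/8 · min R 3/16 = 5/32
7 of 13 · brrrbrr · max L 1/8 · min R 5/32 = 9/64
8 of 13 · brrrbrrb · max L 9/64 · min R 5/32 = 19/128
9 of 13 · brrrbrrbb · max L 19/128 · min R 5/32 = 39/256
10 of 13 · brrrbrrbbb · max L 39/256 · min R 5/32 = 79/512
11 of 13 · brrrbrrbbbb · max L 79/512 · min R 5/32 = 159/1024
12 of 13 · brrrbrrbbbbr · max L 79/512 · min R 159/1024 = 317/2048
13 of 13 · brrrbrrbbbbrr · max L 79/512 · min R 317/2048 = 633/4096

633/4096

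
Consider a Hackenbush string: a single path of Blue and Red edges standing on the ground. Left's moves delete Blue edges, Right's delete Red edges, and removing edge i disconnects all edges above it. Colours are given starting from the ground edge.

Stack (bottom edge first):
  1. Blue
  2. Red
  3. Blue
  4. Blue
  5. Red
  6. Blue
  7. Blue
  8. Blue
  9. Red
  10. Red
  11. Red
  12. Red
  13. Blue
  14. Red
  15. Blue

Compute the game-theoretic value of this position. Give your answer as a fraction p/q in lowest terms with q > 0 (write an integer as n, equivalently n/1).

14091/16384

g(B) = { 0 | · } → 1
g(BR) = { 0 | 1 } → 1/2
g(BRB) = { 0, 1/2 | 1 } → 3/4
g(BRBB) = { 0, 1/2, 3/4 | 1 } → 7/8
g(BRBBR) = { 0, 1/2, 3/4 | 7/8, 1 } → 13/16
g(BRBBRB) = { 0, 1/2, 3/4, 13/16 | 7/8, 1 } → 27/32
g(BRBBRBB) = { 0, 1/2, 3/4, 13/16, 27/32 | 7/8, 1 } → 55/64
g(BRBBRBBB) = { 0, 1/2, 3/4, 13/16, 27/32, 55/64 | 7/8, 1 } → 111/128
g(BRBBRBBBR) = { 0, 1/2, 3/4, 13/16, 27/32, 55/64 | 111/128, 7/8, 1 } → 221/256
g(BRBBRBBBRR) = { 0, 1/2, 3/4, 13/16, 27/32, 55/64 | 221/256, 111/128, 7/8, 1 } → 441/512
g(BRBBRBBBRRR) = { 0, 1/2, 3/4, 13/16, 27/32, 55/64 | 441/512, 221/256, 111/128, 7/8, 1 } → 881/1024
g(BRBBRBBBRRRR) = { 0, 1/2, 3/4, 13/16, 27/32, 55/64 | 881/1024, 441/512, 221/256, 111/128, 7/8, 1 } → 1761/2048
g(BRBBRBBBRRRRB) = { 0, 1/2, 3/4, 13/16, 27/32, 55/64, 1761/2048 | 881/1024, 441/512, 221/256, 111/128, 7/8, 1 } → 3523/4096
g(BRBBRBBBRRRRBR) = { 0, 1/2, 3/4, 13/16, 27/32, 55/64, 1761/2048 | 3523/4096, 881/1024, 441/512, 221/256, 111/128, 7/8, 1 } → 7045/8192
g(BRBBRBBBRRRRBRB) = { 0, 1/2, 3/4, 13/16, 27/32, 55/64, 1761/2048, 7045/8192 | 3523/4096, 881/1024, 441/512, 221/256, 111/128, 7/8, 1 } → 14091/16384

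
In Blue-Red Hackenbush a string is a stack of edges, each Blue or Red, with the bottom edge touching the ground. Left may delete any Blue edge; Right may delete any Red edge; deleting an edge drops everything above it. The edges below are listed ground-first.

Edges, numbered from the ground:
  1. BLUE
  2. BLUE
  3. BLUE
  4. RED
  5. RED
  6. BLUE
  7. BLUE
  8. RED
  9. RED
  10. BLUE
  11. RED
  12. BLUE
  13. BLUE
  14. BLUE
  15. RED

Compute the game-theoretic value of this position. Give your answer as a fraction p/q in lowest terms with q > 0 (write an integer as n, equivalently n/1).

B: Left { 0 }, Right { none } → simplest 1
BB: Left { 0, 1 }, Right { none } → simplest 2
BBB: Left { 0, 1, 2 }, Right { none } → simplest 3
BBBR: Left { 0, 1, 2 }, Right { 3 } → simplest 5/2
BBBRR: Left { 0, 1, 2 }, Right { 5/2, 3 } → simplest 9/4
BBBRRB: Left { 0, 1, 2, 9/4 }, Right { 5/2, 3 } → simplest 19/8
BBBRRBB: Left { 0, 1, 2, 9/4, 19/8 }, Right { 5/2, 3 } → simplest 39/16
BBBRRBBR: Left { 0, 1, 2, 9/4, 19/8 }, Right { 39/16, 5/2, 3 } → simplest 77/32
BBBRRBBRR: Left { 0, 1, 2, 9/4, 19/8 }, Right { 77/32, 39/16, 5/2, 3 } → simplest 153/64
BBBRRBBRRB: Left { 0, 1, 2, 9/4, 19/8, 153/64 }, Right { 77/32, 39/16, 5/2, 3 } → simplest 307/128
BBBRRBBRRBR: Left { 0, 1, 2, 9/4, 19/8, 153/64 }, Right { 307/128, 77/32, 39/16, 5/2, 3 } → simplest 613/256
BBBRRBBRRBRB: Left { 0, 1, 2, 9/4, 19/8, 153/64, 613/256 }, Right { 307/128, 77/32, 39/16, 5/2, 3 } → simplest 1227/512
BBBRRBBRRBRBB: Left { 0, 1, 2, 9/4, 19/8, 153/64, 613/256, 1227/512 }, Right { 307/128, 77/32, 39/16, 5/2, 3 } → simplest 2455/1024
BBBRRBBRRBRBBB: Left { 0, 1, 2, 9/4, 19/8, 153/64, 613/256, 1227/512, 2455/1024 }, Right { 307/128, 77/32, 39/16, 5/2, 3 } → simplest 4911/2048
BBBRRBBRRBRBBBR: Left { 0, 1, 2, 9/4, 19/8, 153/64, 613/256, 1227/512, 2455/1024 }, Right { 4911/2048, 307/128, 77/32, 39/16, 5/2, 3 } → simplest 9821/4096

9821/4096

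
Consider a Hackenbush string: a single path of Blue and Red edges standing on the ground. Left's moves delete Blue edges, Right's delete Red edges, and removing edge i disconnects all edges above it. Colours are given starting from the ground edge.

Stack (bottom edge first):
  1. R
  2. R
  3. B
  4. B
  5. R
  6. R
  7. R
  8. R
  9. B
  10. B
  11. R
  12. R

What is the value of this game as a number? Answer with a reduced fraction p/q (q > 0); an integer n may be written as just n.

-1511/1024

g_1 [R]  L=[none]  R=[0]  => -1
g_2 [RR]  L=[none]  R=[-1; 0]  => -2
g_3 [RRB]  L=[-2]  R=[-1; 0]  => -3/2
g_4 [RRBB]  L=[-2; -3/2]  R=[-1; 0]  => -5/4
g_5 [RRBBR]  L=[-2; -3/2]  R=[-5/4; -1; 0]  => -11/8
g_6 [RRBBRR]  L=[-2; -3/2]  R=[-11/8; -5/4; -1; 0]  => -23/16
g_7 [RRBBRRR]  L=[-2; -3/2]  R=[-23/16; -11/8; -5/4; -1; 0]  => -47/32
g_8 [RRBBRRRR]  L=[-2; -3/2]  R=[-47/32; -23/16; -11/8; -5/4; -1; 0]  => -95/64
g_9 [RRBBRRRRB]  L=[-2; -3/2; -95/64]  R=[-47/32; -23/16; -11/8; -5/4; -1; 0]  => -189/128
g_10 [RRBBRRRRBB]  L=[-2; -3/2; -95/64; -189/128]  R=[-47/32; -23/16; -11/8; -5/4; -1; 0]  => -377/256
g_11 [RRBBRRRRBBR]  L=[-2; -3/2; -95/64; -189/128]  R=[-377/256; -47/32; -23/16; -11/8; -5/4; -1; 0]  => -755/512
g_12 [RRBBRRRRBBRR]  L=[-2; -3/2; -95/64; -189/128]  R=[-755/512; -377/256; -47/32; -23/16; -11/8; -5/4; -1; 0]  => -1511/1024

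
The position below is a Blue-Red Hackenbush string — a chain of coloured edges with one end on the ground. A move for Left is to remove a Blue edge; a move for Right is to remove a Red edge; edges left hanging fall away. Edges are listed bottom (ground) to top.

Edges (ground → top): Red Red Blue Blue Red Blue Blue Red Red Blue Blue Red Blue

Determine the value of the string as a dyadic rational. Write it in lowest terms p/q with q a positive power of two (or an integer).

val_1 [R]  L=[none]  R=[0]  — -1
val_2 [RR]  L=[none]  R=[-1; 0]  — -2
val_3 [RRB]  L=[-2]  R=[-1; 0]  — -3/2
val_4 [RRBB]  L=[-2; -3/2]  R=[-1; 0]  — -5/4
val_5 [RRBBR]  L=[-2; -3/2]  R=[-5/4; -1; 0]  — -11/8
val_6 [RRBBRB]  L=[-2; -3/2; -11/8]  R=[-5/4; -1; 0]  — -21/16
val_7 [RRBBRBB]  L=[-2; -3/2; -11/8; -21/16]  R=[-5/4; -1; 0]  — -41/32
val_8 [RRBBRBBR]  L=[-2; -3/2; -11/8; -21/16]  R=[-41/32; -5/4; -1; 0]  — -83/64
val_9 [RRBBRBBRR]  L=[-2; -3/2; -11/8; -21/16]  R=[-83/64; -41/32; -5/4; -1; 0]  — -167/128
val_10 [RRBBRBBRRB]  L=[-2; -3/2; -11/8; -21/16; -167/128]  R=[-83/64; -41/32; -5/4; -1; 0]  — -333/256
val_11 [RRBBRBBRRBB]  L=[-2; -3/2; -11/8; -21/16; -167/128; -333/256]  R=[-83/64; -41/32; -5/4; -1; 0]  — -665/512
val_12 [RRBBRBBRRBBR]  L=[-2; -3/2; -11/8; -21/16; -167/128; -333/256]  R=[-665/512; -83/64; -41/32; -5/4; -1; 0]  — -1331/1024
val_13 [RRBBRBBRRBBRB]  L=[-2; -3/2; -11/8; -21/16; -167/128; -333/256; -1331/1024]  R=[-665/512; -83/64; -41/32; -5/4; -1; 0]  — -2661/2048

-2661/2048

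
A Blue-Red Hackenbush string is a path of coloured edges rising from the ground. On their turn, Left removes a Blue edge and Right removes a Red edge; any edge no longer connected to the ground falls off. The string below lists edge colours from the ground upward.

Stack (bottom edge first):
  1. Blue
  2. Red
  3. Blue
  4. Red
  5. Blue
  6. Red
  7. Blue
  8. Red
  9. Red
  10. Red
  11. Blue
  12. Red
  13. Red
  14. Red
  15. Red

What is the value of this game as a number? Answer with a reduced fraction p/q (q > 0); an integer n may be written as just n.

10785/16384

1 of 15 · B · max L 0 · min R +∞ ⇒ 1
2 of 15 · BR · max L 0 · min R 1 ⇒ 1/2
3 of 15 · BRB · max L 1/2 · min R 1 ⇒ 3/4
4 of 15 · BRBR · max L 1/2 · min R 3/4 ⇒ 5/8
5 of 15 · BRBRB · max L 5/8 · min R 3/4 ⇒ 11/16
6 of 15 · BRBRBR · max L 5/8 · min R 11/16 ⇒ 21/32
7 of 15 · BRBRBRB · max L 21/32 · min R 11/16 ⇒ 43/64
8 of 15 · BRBRBRBR · max L 21/32 · min R 43/64 ⇒ 85/128
9 of 15 · BRBRBRBRR · max L 21/32 · min R 85/128 ⇒ 169/256
10 of 15 · BRBRBRBRRR · max L 21/32 · min R 169/256 ⇒ 337/512
11 of 15 · BRBRBRBRRRB · max L 337/512 · min R 169/256 ⇒ 675/1024
12 of 15 · BRBRBRBRRRBR · max L 337/512 · min R 675/1024 ⇒ 1349/2048
13 of 15 · BRBRBRBRRRBRR · max L 337/512 · min R 1349/2048 ⇒ 2697/4096
14 of 15 · BRBRBRBRRRBRRR · max L 337/512 · min R 2697/4096 ⇒ 5393/8192
15 of 15 · BRBRBRBRRRBRRRR · max L 337/512 · min R 5393/8192 ⇒ 10785/16384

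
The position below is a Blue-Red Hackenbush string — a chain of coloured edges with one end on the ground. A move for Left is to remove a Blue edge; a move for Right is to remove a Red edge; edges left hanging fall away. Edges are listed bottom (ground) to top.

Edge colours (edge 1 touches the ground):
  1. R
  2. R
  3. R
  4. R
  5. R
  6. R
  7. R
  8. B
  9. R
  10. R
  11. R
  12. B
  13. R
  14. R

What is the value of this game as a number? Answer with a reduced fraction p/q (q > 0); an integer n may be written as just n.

Prefix values for R R R R R R R B R R R B R R via {L|R} + simplicity:
G(R) = { — | 0 } ⇒ -1
G(RR) = { — | -1, 0 } ⇒ -2
G(RRR) = { — | -2, -1, 0 } ⇒ -3
G(RRRR) = { — | -3, -2, -1, 0 } ⇒ -4
G(RRRRR) = { — | -4, -3, -2, -1, 0 } ⇒ -5
G(RRRRRR) = { — | -5, -4, -3, -2, -1, 0 } ⇒ -6
G(RRRRRRR) = { — | -6, -5, -4, -3, -2, -1, 0 } ⇒ -7
G(RRRRRRRB) = { -7 | -6, -5, -4, -3, -2, -1, 0 } ⇒ -13/2
G(RRRRRRRBR) = { -7 | -13/2, -6, -5, -4, -3, -2, -1, 0 } ⇒ -27/4
G(RRRRRRRBRR) = { -7 | -27/4, -13/2, -6, -5, -4, -3, -2, -1, 0 } ⇒ -55/8
G(RRRRRRRBRRR) = { -7 | -55/8, -27/4, -13/2, -6, -5, -4, -3, -2, -1, 0 } ⇒ -111/16
G(RRRRRRRBRRRB) = { -7, -111/16 | -55/8, -27/4, -13/2, -6, -5, -4, -3, -2, -1, 0 } ⇒ -221/32
G(RRRRRRRBRRRBR) = { -7, -111/16 | -221/32, -55/8, -27/4, -13/2, -6, -5, -4, -3, -2, -1, 0 } ⇒ -443/64
G(RRRRRRRBRRRBRR) = { -7, -111/16 | -443/64, -221/32, -55/8, -27/4, -13/2, -6, -5, -4, -3, -2, -1, 0 } ⇒ -887/128

-887/128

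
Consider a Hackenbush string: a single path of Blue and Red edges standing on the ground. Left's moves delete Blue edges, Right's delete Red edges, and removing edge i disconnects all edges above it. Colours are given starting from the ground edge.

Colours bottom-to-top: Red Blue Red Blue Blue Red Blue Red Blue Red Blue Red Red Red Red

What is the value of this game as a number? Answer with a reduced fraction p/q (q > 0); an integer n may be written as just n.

1 of 15 · R · max L −∞ · min R 0 — -1
2 of 15 · RB · max L -1 · min R 0 — -1/2
3 of 15 · RBR · max L -1 · min R -1/2 — -3/4
4 of 15 · RBRB · max L -3/4 · min R -1/2 — -5/8
5 of 15 · RBRBB · max L -5/8 · min R -1/2 — -9/16
6 of 15 · RBRBBR · max L -5/8 · min R -9/16 — -19/32
7 of 15 · RBRBBRB · max L -19/32 · min R -9/16 — -37/64
8 of 15 · RBRBBRBR · max L -19/32 · min R -37/64 — -75/128
9 of 15 · RBRBBRBRB · max L -75/128 · min R -37/64 — -149/256
10 of 15 · RBRBBRBRBR · max L -75/128 · min R -149/256 — -299/512
11 of 15 · RBRBBRBRBRB · max L -299/512 · min R -149/256 — -597/1024
12 of 15 · RBRBBRBRBRBR · max L -299/512 · min R -597/1024 — -1195/2048
13 of 15 · RBRBBRBRBRBRR · max L -299/512 · min R -1195/2048 — -2391/4096
14 of 15 · RBRBBRBRBRBRRR · max L -299/512 · min R -2391/4096 — -4783/8192
15 of 15 · RBRBBRBRBRBRRRR · max L -299/512 · min R -4783/8192 — -9567/16384

-9567/16384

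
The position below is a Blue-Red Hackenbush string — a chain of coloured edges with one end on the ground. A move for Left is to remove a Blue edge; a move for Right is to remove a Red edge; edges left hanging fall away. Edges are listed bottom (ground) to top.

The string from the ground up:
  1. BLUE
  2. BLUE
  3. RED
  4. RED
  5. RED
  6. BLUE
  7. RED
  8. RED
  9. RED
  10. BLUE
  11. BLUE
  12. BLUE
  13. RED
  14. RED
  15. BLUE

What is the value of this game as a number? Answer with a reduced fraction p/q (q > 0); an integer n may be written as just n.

9331/8192

value_1 [B]  L=[0]  R=[·]  so 1
value_2 [BB]  L=[0,1]  R=[·]  so 2
value_3 [BBR]  L=[0,1]  R=[2]  so 3/2
value_4 [BBRR]  L=[0,1]  R=[3/2,2]  so 5/4
value_5 [BBRRR]  L=[0,1]  R=[5/4,3/2,2]  so 9/8
value_6 [BBRRRB]  L=[0,1,9/8]  R=[5/4,3/2,2]  so 19/16
value_7 [BBRRRBR]  L=[0,1,9/8]  R=[19/16,5/4,3/2,2]  so 37/32
value_8 [BBRRRBRR]  L=[0,1,9/8]  R=[37/32,19/16,5/4,3/2,2]  so 73/64
value_9 [BBRRRBRRR]  L=[0,1,9/8]  R=[73/64,37/32,19/16,5/4,3/2,2]  so 145/128
value_10 [BBRRRBRRRB]  L=[0,1,9/8,145/128]  R=[73/64,37/32,19/16,5/4,3/2,2]  so 291/256
value_11 [BBRRRBRRRBB]  L=[0,1,9/8,145/128,291/256]  R=[73/64,37/32,19/16,5/4,3/2,2]  so 583/512
value_12 [BBRRRBRRRBBB]  L=[0,1,9/8,145/128,291/256,583/512]  R=[73/64,37/32,19/16,5/4,3/2,2]  so 1167/1024
value_13 [BBRRRBRRRBBBR]  L=[0,1,9/8,145/128,291/256,583/512]  R=[1167/1024,73/64,37/32,19/16,5/4,3/2,2]  so 2333/2048
value_14 [BBRRRBRRRBBBRR]  L=[0,1,9/8,145/128,291/256,583/512]  R=[2333/2048,1167/1024,73/64,37/32,19/16,5/4,3/2,2]  so 4665/4096
value_15 [BBRRRBRRRBBBRRB]  L=[0,1,9/8,145/128,291/256,583/512,4665/4096]  R=[2333/2048,1167/1024,73/64,37/32,19/16,5/4,3/2,2]  so 9331/8192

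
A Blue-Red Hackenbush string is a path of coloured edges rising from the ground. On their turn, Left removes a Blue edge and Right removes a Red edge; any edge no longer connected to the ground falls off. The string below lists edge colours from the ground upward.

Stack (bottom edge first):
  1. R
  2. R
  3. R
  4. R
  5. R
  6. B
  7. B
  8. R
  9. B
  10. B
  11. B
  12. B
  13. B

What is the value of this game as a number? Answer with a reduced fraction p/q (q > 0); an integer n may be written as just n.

-1089/256

v(R) = { · | 0 } gives -1
v(RR) = { · | -1,0 } gives -2
v(RRR) = { · | -2,-1,0 } gives -3
v(RRRR) = { · | -3,-2,-1,0 } gives -4
v(RRRRR) = { · | -4,-3,-2,-1,0 } gives -5
v(RRRRRB) = { -5 | -4,-3,-2,-1,0 } gives -9/2
v(RRRRRBB) = { -5,-9/2 | -4,-3,-2,-1,0 } gives -17/4
v(RRRRRBBR) = { -5,-9/2 | -17/4,-4,-3,-2,-1,0 } gives -35/8
v(RRRRRBBRB) = { -5,-9/2,-35/8 | -17/4,-4,-3,-2,-1,0 } gives -69/16
v(RRRRRBBRBB) = { -5,-9/2,-35/8,-69/16 | -17/4,-4,-3,-2,-1,0 } gives -137/32
v(RRRRRBBRBBB) = { -5,-9/2,-35/8,-69/16,-137/32 | -17/4,-4,-3,-2,-1,0 } gives -273/64
v(RRRRRBBRBBBB) = { -5,-9/2,-35/8,-69/16,-137/32,-273/64 | -17/4,-4,-3,-2,-1,0 } gives -545/128
v(RRRRRBBRBBBBB) = { -5,-9/2,-35/8,-69/16,-137/32,-273/64,-545/128 | -17/4,-4,-3,-2,-1,0 } gives -1089/256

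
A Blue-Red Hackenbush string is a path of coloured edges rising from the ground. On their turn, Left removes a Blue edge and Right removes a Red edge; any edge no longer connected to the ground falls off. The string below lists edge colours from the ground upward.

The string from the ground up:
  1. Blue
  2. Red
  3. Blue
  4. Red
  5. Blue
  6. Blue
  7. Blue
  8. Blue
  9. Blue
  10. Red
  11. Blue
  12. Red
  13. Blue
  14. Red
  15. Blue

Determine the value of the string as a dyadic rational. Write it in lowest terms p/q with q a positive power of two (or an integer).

Recurse on prefixes of the 15-edge string Blue Red Blue Red Blue Blue Blue Blue Blue Red Blue Red Blue Red Blue:
1 of 15 · B · max L 0 · min R +∞ → 1
2 of 15 · BR · max L 0 · min R 1 → 1/2
3 of 15 · BRB · max L 1/2 · min R 1 → 3/4
4 of 15 · BRBR · max L 1/2 · min R 3/4 → 5/8
5 of 15 · BRBRB · max L 5/8 · min R 3/4 → 11/16
6 of 15 · BRBRBB · max L 11/16 · min R 3/4 → 23/32
7 of 15 · BRBRBBB · max L 23/32 · min R 3/4 → 47/64
8 of 15 · BRBRBBBB · max L 47/64 · min R 3/4 → 95/128
9 of 15 · BRBRBBBBB · max L 95/128 · min R 3/4 → 191/256
10 of 15 · BRBRBBBBBR · max L 95/128 · min R 191/256 → 381/512
11 of 15 · BRBRBBBBBRB · max L 381/512 · min R 191/256 → 763/1024
12 of 15 · BRBRBBBBBRBR · max L 381/512 · min R 763/1024 → 1525/2048
13 of 15 · BRBRBBBBBRBRB · max L 1525/2048 · min R 763/1024 → 3051/4096
14 of 15 · BRBRBBBBBRBRBR · max L 1525/2048 · min R 3051/4096 → 6101/8192
15 of 15 · BRBRBBBBBRBRBRB · max L 6101/8192 · min R 3051/4096 → 12203/16384

12203/16384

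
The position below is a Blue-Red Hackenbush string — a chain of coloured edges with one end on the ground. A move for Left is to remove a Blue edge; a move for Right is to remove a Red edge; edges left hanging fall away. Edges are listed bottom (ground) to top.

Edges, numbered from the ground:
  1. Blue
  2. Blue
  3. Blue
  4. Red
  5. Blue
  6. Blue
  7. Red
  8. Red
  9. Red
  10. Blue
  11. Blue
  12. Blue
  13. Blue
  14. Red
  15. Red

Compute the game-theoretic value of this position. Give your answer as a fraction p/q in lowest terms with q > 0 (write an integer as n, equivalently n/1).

11385/4096

B: Left { 0 }, Right { none } → simplest 1
BB: Left { 0, 1 }, Right { none } → simplest 2
BBB: Left { 0, 1, 2 }, Right { none } → simplest 3
BBBR: Left { 0, 1, 2 }, Right { 3 } → simplest 5/2
BBBRB: Left { 0, 1, 2, 5/2 }, Right { 3 } → simplest 11/4
BBBRBB: Left { 0, 1, 2, 5/2, 11/4 }, Right { 3 } → simplest 23/8
BBBRBBR: Left { 0, 1, 2, 5/2, 11/4 }, Right { 23/8, 3 } → simplest 45/16
BBBRBBRR: Left { 0, 1, 2, 5/2, 11/4 }, Right { 45/16, 23/8, 3 } → simplest 89/32
BBBRBBRRR: Left { 0, 1, 2, 5/2, 11/4 }, Right { 89/32, 45/16, 23/8, 3 } → simplest 177/64
BBBRBBRRRB: Left { 0, 1, 2, 5/2, 11/4, 177/64 }, Right { 89/32, 45/16, 23/8, 3 } → simplest 355/128
BBBRBBRRRBB: Left { 0, 1, 2, 5/2, 11/4, 177/64, 355/128 }, Right { 89/32, 45/16, 23/8, 3 } → simplest 711/256
BBBRBBRRRBBB: Left { 0, 1, 2, 5/2, 11/4, 177/64, 355/128, 711/256 }, Right { 89/32, 45/16, 23/8, 3 } → simplest 1423/512
BBBRBBRRRBBBB: Left { 0, 1, 2, 5/2, 11/4, 177/64, 355/128, 711/256, 1423/512 }, Right { 89/32, 45/16, 23/8, 3 } → simplest 2847/1024
BBBRBBRRRBBBBR: Left { 0, 1, 2, 5/2, 11/4, 177/64, 355/128, 711/256, 1423/512 }, Right { 2847/1024, 89/32, 45/16, 23/8, 3 } → simplest 5693/2048
BBBRBBRRRBBBBRR: Left { 0, 1, 2, 5/2, 11/4, 177/64, 355/128, 711/256, 1423/512 }, Right { 5693/2048, 2847/1024, 89/32, 45/16, 23/8, 3 } → simplest 11385/4096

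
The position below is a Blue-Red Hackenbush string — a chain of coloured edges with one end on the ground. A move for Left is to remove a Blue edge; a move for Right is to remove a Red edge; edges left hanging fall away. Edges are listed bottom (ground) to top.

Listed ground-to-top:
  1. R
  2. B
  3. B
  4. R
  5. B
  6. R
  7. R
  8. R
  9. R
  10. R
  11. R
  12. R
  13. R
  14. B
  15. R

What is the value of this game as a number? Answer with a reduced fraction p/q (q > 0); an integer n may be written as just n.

-6139/16384

edge 1 of 15 (R): { ∅ | 0 } => -1
edge 2 of 15 (B): { -1 | 0 } => -1/2
edge 3 of 15 (B): { -1, -1/2 | 0 } => -1/4
edge 4 of 15 (R): { -1, -1/2 | -1/4, 0 } => -3/8
edge 5 of 15 (B): { -1, -1/2, -3/8 | -1/4, 0 } => -5/16
edge 6 of 15 (R): { -1, -1/2, -3/8 | -5/16, -1/4, 0 } => -11/32
edge 7 of 15 (R): { -1, -1/2, -3/8 | -11/32, -5/16, -1/4, 0 } => -23/64
edge 8 of 15 (R): { -1, -1/2, -3/8 | -23/64, -11/32, -5/16, -1/4, 0 } => -47/128
edge 9 of 15 (R): { -1, -1/2, -3/8 | -47/128, -23/64, -11/32, -5/16, -1/4, 0 } => -95/256
edge 10 of 15 (R): { -1, -1/2, -3/8 | -95/256, -47/128, -23/64, -11/32, -5/16, -1/4, 0 } => -191/512
edge 11 of 15 (R): { -1, -1/2, -3/8 | -191/512, -95/256, -47/128, -23/64, -11/32, -5/16, -1/4, 0 } => -383/1024
edge 12 of 15 (R): { -1, -1/2, -3/8 | -383/1024, -191/512, -95/256, -47/128, -23/64, -11/32, -5/16, -1/4, 0 } => -767/2048
edge 13 of 15 (R): { -1, -1/2, -3/8 | -767/2048, -383/1024, -191/512, -95/256, -47/128, -23/64, -11/32, -5/16, -1/4, 0 } => -1535/4096
edge 14 of 15 (B): { -1, -1/2, -3/8, -1535/4096 | -767/2048, -383/1024, -191/512, -95/256, -47/128, -23/64, -11/32, -5/16, -1/4, 0 } => -3069/8192
edge 15 of 15 (R): { -1, -1/2, -3/8, -1535/4096 | -3069/8192, -767/2048, -383/1024, -191/512, -95/256, -47/128, -23/64, -11/32, -5/16, -1/4, 0 } => -6139/16384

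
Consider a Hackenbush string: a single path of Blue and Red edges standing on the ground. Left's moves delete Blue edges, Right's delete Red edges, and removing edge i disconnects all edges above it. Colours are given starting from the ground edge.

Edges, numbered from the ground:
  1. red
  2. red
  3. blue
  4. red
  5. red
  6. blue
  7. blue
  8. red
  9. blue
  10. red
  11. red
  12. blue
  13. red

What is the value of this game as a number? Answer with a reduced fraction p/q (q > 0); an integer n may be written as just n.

G_1 [r]  L=[·]  R=[0]  → -1
G_2 [rr]  L=[·]  R=[-1; 0]  → -2
G_3 [rrb]  L=[-2]  R=[-1; 0]  → -3/2
G_4 [rrbr]  L=[-2]  R=[-3/2; -1; 0]  → -7/4
G_5 [rrbrr]  L=[-2]  R=[-7/4; -3/2; -1; 0]  → -15/8
G_6 [rrbrrb]  L=[-2; -15/8]  R=[-7/4; -3/2; -1; 0]  → -29/16
G_7 [rrbrrbb]  L=[-2; -15/8; -29/16]  R=[-7/4; -3/2; -1; 0]  → -57/32
G_8 [rrbrrbbr]  L=[-2; -15/8; -29/16]  R=[-57/32; -7/4; -3/2; -1; 0]  → -115/64
G_9 [rrbrrbbrb]  L=[-2; -15/8; -29/16; -115/64]  R=[-57/32; -7/4; -3/2; -1; 0]  → -229/128
G_10 [rrbrrbbrbr]  L=[-2; -15/8; -29/16; -115/64]  R=[-229/128; -57/32; -7/4; -3/2; -1; 0]  → -459/256
G_11 [rrbrrbbrbrr]  L=[-2; -15/8; -29/16; -115/64]  R=[-459/256; -229/128; -57/32; -7/4; -3/2; -1; 0]  → -919/512
G_12 [rrbrrbbrbrrb]  L=[-2; -15/8; -29/16; -115/64; -919/512]  R=[-459/256; -229/128; -57/32; -7/4; -3/2; -1; 0]  → -1837/1024
G_13 [rrbrrbbrbrrbr]  L=[-2; -15/8; -29/16; -115/64; -919/512]  R=[-1837/1024; -459/256; -229/128; -57/32; -7/4; -3/2; -1; 0]  → -3675/2048

-3675/2048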